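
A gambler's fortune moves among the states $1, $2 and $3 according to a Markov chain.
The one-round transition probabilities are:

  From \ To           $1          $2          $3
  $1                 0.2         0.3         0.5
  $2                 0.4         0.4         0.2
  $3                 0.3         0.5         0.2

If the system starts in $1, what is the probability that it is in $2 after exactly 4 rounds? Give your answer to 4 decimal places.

Propagate the distribution vector 4 rounds from $1.
After 0 rounds: (1.0000, 0.0000, 0.0000)
After 1 round: (0.2000, 0.3000, 0.5000)
After 2 rounds: (0.3100, 0.4300, 0.2600)
After 3 rounds: (0.3120, 0.3950, 0.2930)
After 4 rounds: (0.3083, 0.3981, 0.2936)
P(in $2 after 4 rounds) = 0.3981

0.3981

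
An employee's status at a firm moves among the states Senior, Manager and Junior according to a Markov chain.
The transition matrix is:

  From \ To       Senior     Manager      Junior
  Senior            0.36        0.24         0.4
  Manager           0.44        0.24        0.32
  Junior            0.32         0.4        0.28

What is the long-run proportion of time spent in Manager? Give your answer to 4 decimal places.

Let the stationary distribution be π with π = πP and π_1 + π_2 + π_3 = 1.
π_1 = 0.36·π_1 + 0.44·π_2 + 0.32·π_3
π_2 = 0.24·π_1 + 0.24·π_2 + 0.4·π_3
Solving with the normalization constraint gives π = (0.3701, 0.2938, 0.3362).
So the stationary probability of Manager is 0.2938.

0.2938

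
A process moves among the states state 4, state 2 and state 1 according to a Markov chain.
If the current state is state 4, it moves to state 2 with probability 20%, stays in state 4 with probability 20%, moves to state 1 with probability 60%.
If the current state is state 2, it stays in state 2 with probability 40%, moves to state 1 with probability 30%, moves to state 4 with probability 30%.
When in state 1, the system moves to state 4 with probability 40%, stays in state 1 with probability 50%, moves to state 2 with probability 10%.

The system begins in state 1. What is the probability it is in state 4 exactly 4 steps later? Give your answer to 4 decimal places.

Propagate the distribution vector 4 steps from state 1.
After 0 steps: (0.0000, 0.0000, 1.0000)
After 1 step: (0.4000, 0.1000, 0.5000)
After 2 steps: (0.3100, 0.1700, 0.5200)
After 3 steps: (0.3210, 0.1820, 0.4970)
After 4 steps: (0.3176, 0.1867, 0.4957)
P(in state 4 after 4 steps) = 0.3176

0.3176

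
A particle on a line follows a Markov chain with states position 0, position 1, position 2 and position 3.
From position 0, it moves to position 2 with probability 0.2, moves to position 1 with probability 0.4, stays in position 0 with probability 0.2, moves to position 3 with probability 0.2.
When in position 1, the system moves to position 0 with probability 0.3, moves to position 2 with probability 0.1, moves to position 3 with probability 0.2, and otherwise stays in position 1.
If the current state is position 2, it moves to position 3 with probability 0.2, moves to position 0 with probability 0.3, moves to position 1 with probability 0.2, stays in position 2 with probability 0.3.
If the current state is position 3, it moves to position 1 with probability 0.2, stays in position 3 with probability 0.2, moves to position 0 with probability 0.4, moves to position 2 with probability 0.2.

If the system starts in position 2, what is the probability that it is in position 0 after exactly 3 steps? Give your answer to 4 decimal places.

Propagate the distribution vector 3 steps from position 2.
After 0 steps: (0.0000, 0.0000, 1.0000, 0.0000)
After 1 step: (0.3000, 0.2000, 0.3000, 0.2000)
After 2 steps: (0.2900, 0.3000, 0.2100, 0.2000)
After 3 steps: (0.2910, 0.3180, 0.1910, 0.2000)
P(in position 0 after 3 steps) = 0.2910

0.2910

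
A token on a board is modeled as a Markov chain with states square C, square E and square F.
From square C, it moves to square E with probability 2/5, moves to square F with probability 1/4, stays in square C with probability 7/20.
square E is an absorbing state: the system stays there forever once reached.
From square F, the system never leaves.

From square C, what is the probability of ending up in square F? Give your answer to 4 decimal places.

Let h(s) be the probability of absorption at square F starting from transient state s. Then h(square F) = 1 and h(square E) = 0. By first-step analysis:
h(square C) = 0.35·h(square C) + 0.4·0 + 0.25·1
Solving: h(square C) = 0.3846.
Starting from square C, the probability is 0.3846.

0.3846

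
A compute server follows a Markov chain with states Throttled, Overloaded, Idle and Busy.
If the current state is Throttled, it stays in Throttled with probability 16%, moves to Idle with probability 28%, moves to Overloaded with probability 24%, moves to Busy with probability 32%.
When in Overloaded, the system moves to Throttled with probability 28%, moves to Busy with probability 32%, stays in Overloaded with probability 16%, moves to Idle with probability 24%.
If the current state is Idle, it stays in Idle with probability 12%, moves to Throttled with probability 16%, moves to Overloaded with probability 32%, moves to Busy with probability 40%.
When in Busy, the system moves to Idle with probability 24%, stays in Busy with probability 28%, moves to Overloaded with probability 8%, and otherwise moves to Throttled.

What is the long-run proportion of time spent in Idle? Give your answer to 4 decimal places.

Let the stationary distribution be π with π = πP and π_1 + π_2 + π_3 + π_4 = 1.
π_1 = 0.16·π_1 + 0.28·π_2 + 0.16·π_3 + 0.4·π_4
π_2 = 0.24·π_1 + 0.16·π_2 + 0.32·π_3 + 0.08·π_4
π_3 = 0.28·π_1 + 0.24·π_2 + 0.12·π_3 + 0.24·π_4
Solving with the normalization constraint gives π = (0.2609, 0.1907, 0.2236, 0.3249).
So the stationary probability of Idle is 0.2236.

0.2236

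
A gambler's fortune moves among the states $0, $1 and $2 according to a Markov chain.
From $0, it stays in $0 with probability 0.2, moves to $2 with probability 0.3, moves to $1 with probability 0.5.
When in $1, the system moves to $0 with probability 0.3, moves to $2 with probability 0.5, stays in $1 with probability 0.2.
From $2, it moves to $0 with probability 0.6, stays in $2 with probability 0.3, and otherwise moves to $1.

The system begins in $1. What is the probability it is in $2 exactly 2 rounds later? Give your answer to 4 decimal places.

0.3400

Sum over the intermediate state after 1 round:
P = P($1→$0)·P($0→$2) + P($1→$1)·P($1→$2) + P($1→$2)·P($2→$2)
  = 0.3×0.3 + 0.2×0.5 + 0.5×0.3
  = 0.0900 + 0.1000 + 0.1500 = 0.3400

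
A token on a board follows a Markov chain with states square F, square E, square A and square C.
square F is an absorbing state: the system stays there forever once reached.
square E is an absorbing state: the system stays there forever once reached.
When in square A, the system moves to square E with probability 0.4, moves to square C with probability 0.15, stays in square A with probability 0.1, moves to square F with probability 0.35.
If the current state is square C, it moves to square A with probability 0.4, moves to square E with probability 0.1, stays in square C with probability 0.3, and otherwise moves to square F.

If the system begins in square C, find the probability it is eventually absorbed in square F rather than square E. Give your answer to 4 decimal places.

Let h(s) be the probability of absorption at square F starting from transient state s. Then h(square F) = 1 and h(square E) = 0. By first-step analysis:
h(square A) = 0.35·1 + 0.4·0 + 0.1·h(square A) + 0.15·h(square C)
h(square C) = 0.2·1 + 0.1·0 + 0.4·h(square A) + 0.3·h(square C)
Solving: h(square A) = 0.4825, h(square C) = 0.5614.
Starting from square C, the probability is 0.5614.

0.5614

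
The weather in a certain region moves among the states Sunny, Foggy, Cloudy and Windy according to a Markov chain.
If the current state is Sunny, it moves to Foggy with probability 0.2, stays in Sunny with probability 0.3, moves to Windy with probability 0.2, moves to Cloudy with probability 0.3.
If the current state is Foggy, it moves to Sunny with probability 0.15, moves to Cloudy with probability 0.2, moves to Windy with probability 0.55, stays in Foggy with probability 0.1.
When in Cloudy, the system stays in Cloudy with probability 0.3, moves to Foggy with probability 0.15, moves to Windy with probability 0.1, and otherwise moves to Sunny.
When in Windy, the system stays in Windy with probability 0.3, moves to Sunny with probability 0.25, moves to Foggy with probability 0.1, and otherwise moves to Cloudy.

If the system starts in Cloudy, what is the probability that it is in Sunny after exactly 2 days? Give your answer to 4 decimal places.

0.3175

Propagate the distribution vector 2 days from Cloudy.
After 0 days: (0.0000, 0.0000, 1.0000, 0.0000)
After 1 day: (0.4500, 0.1500, 0.3000, 0.1000)
After 2 days: (0.3175, 0.1600, 0.2900, 0.2325)
P(in Sunny after 2 days) = 0.3175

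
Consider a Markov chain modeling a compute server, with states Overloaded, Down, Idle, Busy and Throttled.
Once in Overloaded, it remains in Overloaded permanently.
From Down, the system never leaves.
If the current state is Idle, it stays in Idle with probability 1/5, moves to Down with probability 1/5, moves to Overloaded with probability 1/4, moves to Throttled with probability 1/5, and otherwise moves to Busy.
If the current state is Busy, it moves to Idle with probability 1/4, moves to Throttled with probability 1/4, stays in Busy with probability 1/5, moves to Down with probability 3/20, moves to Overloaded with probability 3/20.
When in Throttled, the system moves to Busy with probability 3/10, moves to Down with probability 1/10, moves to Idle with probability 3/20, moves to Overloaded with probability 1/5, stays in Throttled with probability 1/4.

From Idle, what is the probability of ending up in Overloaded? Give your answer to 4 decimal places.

Let h(s) be the probability of absorption at Overloaded starting from transient state s. Then h(Overloaded) = 1 and h(Down) = 0. By first-step analysis:
h(Idle) = 0.25·1 + 0.2·0 + 0.2·h(Idle) + 0.15·h(Busy) + 0.2·h(Throttled)
h(Busy) = 0.15·1 + 0.15·0 + 0.25·h(Idle) + 0.2·h(Busy) + 0.25·h(Throttled)
h(Throttled) = 0.2·1 + 0.1·0 + 0.15·h(Idle) + 0.3·h(Busy) + 0.25·h(Throttled)
Solving: h(Idle) = 0.5662, h(Busy) = 0.5522, h(Throttled) = 0.6008.
Starting from Idle, the probability is 0.5662.

0.5662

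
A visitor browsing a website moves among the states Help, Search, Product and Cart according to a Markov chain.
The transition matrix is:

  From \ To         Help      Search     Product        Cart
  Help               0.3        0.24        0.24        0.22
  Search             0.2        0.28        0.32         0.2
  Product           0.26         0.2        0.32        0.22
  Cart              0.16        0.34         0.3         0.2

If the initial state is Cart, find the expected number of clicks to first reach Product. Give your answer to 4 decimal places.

3.4010

Let t(s) be the expected number of clicks to first reach Product from state s, with t(Product) = 0. Conditioning on the first click:
t(Help) = 1 + 0.3·t(Help) + 0.24·t(Search) + 0.22·t(Cart)
t(Search) = 1 + 0.2·t(Help) + 0.28·t(Search) + 0.2·t(Cart)
t(Cart) = 1 + 0.16·t(Help) + 0.34·t(Search) + 0.2·t(Cart)
Solving: t(Help) = 3.6447, t(Search) = 3.3460, t(Cart) = 3.4010.
Expected clicks from Cart to Product: 3.4010.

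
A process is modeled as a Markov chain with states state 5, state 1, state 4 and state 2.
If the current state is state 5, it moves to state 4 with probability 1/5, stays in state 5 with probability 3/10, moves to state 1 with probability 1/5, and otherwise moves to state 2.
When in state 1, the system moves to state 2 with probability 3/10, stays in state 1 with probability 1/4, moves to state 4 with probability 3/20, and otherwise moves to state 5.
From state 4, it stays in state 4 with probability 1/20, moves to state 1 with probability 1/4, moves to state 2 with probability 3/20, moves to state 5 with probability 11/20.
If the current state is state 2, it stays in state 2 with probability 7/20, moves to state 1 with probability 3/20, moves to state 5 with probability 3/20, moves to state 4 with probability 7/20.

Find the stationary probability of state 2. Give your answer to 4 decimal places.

0.2839

Let the stationary distribution be π with π = πP and π_1 + π_2 + π_3 + π_4 = 1.
π_1 = 0.3·π_1 + 0.3·π_2 + 0.55·π_3 + 0.15·π_4
π_2 = 0.2·π_1 + 0.25·π_2 + 0.25·π_3 + 0.15·π_4
π_3 = 0.2·π_1 + 0.15·π_2 + 0.05·π_3 + 0.35·π_4
Solving with the normalization constraint gives π = (0.3079, 0.2062, 0.2020, 0.2839).
So the stationary probability of state 2 is 0.2839.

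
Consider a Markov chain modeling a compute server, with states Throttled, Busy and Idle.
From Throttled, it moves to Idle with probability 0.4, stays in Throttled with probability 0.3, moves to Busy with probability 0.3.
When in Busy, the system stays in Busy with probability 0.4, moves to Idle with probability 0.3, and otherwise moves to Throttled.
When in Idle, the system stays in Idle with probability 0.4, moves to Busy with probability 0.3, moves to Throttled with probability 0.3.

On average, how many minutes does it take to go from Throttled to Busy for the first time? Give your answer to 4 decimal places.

3.3333

Let t(s) be the expected number of minutes to first reach Busy from state s, with t(Busy) = 0. Conditioning on the first minute:
t(Throttled) = 1 + 0.3·t(Throttled) + 0.4·t(Idle)
t(Idle) = 1 + 0.3·t(Throttled) + 0.4·t(Idle)
Solving: t(Throttled) = 3.3333, t(Idle) = 3.3333.
Expected minutes from Throttled to Busy: 3.3333.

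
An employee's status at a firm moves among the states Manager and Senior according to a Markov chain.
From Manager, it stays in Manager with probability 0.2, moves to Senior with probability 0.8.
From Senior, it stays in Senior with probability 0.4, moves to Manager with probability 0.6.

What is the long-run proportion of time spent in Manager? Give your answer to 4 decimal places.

0.4286

Let the stationary distribution be π with π = πP and π_1 + π_2 = 1.
π_1 = 0.2·π_1 + 0.6·π_2
Solving with the normalization constraint gives π = (0.4286, 0.5714).
So the stationary probability of Manager is 0.4286.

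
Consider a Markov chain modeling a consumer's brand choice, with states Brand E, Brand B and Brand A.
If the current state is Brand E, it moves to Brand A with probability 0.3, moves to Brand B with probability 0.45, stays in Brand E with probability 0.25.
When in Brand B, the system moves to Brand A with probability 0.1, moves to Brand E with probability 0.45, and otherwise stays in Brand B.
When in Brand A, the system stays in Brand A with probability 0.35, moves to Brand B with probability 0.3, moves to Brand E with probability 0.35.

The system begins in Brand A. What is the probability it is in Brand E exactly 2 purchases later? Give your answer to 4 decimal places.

0.3450

Sum over the intermediate state after 1 purchase:
P = P(Brand A→Brand E)·P(Brand E→Brand E) + P(Brand A→Brand B)·P(Brand B→Brand E) + P(Brand A→Brand A)·P(Brand A→Brand E)
  = 0.35×0.25 + 0.3×0.45 + 0.35×0.35
  = 0.0875 + 0.1350 + 0.1225 = 0.3450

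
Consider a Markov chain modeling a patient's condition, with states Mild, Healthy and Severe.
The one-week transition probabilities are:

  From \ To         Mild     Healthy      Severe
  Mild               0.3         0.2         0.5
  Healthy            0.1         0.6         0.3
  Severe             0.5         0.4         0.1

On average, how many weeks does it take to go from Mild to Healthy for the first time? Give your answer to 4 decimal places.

Let t(s) be the expected number of weeks to first reach Healthy from state s, with t(Healthy) = 0. Conditioning on the first week:
t(Mild) = 1 + 0.3·t(Mild) + 0.5·t(Severe)
t(Severe) = 1 + 0.5·t(Mild) + 0.1·t(Severe)
Solving: t(Mild) = 3.6842, t(Severe) = 3.1579.
Expected weeks from Mild to Healthy: 3.6842.

3.6842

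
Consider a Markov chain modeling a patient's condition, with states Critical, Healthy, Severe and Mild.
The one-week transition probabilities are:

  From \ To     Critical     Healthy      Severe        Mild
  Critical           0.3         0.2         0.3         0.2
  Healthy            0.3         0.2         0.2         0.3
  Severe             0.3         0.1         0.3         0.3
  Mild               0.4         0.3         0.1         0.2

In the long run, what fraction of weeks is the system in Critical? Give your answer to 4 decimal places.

0.3243

Let the stationary distribution be π with π = πP and π_1 + π_2 + π_3 + π_4 = 1.
π_1 = 0.3·π_1 + 0.3·π_2 + 0.3·π_3 + 0.4·π_4
π_2 = 0.2·π_1 + 0.2·π_2 + 0.1·π_3 + 0.3·π_4
π_3 = 0.3·π_1 + 0.2·π_2 + 0.3·π_3 + 0.1·π_4
Solving with the normalization constraint gives π = (0.3243, 0.2012, 0.2312, 0.2432).
So the stationary probability of Critical is 0.3243.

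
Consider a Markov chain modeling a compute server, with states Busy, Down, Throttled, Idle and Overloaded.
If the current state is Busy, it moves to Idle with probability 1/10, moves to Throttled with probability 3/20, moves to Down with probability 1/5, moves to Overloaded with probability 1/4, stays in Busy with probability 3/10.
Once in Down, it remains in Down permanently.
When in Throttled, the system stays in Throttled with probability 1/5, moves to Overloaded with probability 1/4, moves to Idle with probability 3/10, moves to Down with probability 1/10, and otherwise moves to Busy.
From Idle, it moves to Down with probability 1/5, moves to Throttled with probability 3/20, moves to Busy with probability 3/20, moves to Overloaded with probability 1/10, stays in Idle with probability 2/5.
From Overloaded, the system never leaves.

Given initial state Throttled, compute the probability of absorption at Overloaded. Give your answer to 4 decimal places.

0.5833

Let h(s) be the probability of absorption at Overloaded starting from transient state s. Then h(Overloaded) = 1 and h(Down) = 0. By first-step analysis:
h(Busy) = 0.3·h(Busy) + 0.2·0 + 0.15·h(Throttled) + 0.1·h(Idle) + 0.25·1
h(Throttled) = 0.15·h(Busy) + 0.1·0 + 0.2·h(Throttled) + 0.3·h(Idle) + 0.25·1
h(Idle) = 0.15·h(Busy) + 0.2·0 + 0.15·h(Throttled) + 0.4·h(Idle) + 0.1·1
Solving: h(Busy) = 0.5463, h(Throttled) = 0.5833, h(Idle) = 0.4491.
Starting from Throttled, the probability is 0.5833.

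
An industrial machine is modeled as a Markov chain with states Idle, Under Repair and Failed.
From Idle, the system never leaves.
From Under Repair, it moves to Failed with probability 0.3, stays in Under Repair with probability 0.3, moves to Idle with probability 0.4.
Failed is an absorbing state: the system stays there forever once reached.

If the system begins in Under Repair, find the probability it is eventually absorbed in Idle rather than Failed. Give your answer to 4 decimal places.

0.5714

Let h(s) be the probability of absorption at Idle starting from transient state s. Then h(Idle) = 1 and h(Failed) = 0. By first-step analysis:
h(Under Repair) = 0.4·1 + 0.3·h(Under Repair) + 0.3·0
Solving: h(Under Repair) = 0.5714.
Starting from Under Repair, the probability is 0.5714.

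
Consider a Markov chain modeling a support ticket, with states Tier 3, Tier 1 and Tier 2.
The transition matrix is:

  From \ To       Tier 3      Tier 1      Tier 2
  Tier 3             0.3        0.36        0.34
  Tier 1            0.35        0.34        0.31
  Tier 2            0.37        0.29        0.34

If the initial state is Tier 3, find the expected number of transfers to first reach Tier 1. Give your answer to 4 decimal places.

Let t(s) be the expected number of transfers to first reach Tier 1 from state s, with t(Tier 1) = 0. Conditioning on the first transfer:
t(Tier 3) = 1 + 0.3·t(Tier 3) + 0.34·t(Tier 2)
t(Tier 2) = 1 + 0.37·t(Tier 3) + 0.34·t(Tier 2)
Solving: t(Tier 3) = 2.9744, t(Tier 2) = 3.1826.
Expected transfers from Tier 3 to Tier 1: 2.9744.

2.9744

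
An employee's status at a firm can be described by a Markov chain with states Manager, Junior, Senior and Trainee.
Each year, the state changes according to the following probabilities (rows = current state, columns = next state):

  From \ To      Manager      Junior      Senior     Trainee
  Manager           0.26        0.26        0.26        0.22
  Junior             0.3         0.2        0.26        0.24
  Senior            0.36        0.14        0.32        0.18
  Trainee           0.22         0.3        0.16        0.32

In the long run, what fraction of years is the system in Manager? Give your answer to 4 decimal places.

Let the stationary distribution be π with π = πP and π_1 + π_2 + π_3 + π_4 = 1.
π_1 = 0.26·π_1 + 0.3·π_2 + 0.36·π_3 + 0.22·π_4
π_2 = 0.26·π_1 + 0.2·π_2 + 0.14·π_3 + 0.3·π_4
π_3 = 0.26·π_1 + 0.26·π_2 + 0.32·π_3 + 0.16·π_4
Solving with the normalization constraint gives π = (0.2846, 0.2258, 0.2512, 0.2383).
So the stationary probability of Manager is 0.2846.

0.2846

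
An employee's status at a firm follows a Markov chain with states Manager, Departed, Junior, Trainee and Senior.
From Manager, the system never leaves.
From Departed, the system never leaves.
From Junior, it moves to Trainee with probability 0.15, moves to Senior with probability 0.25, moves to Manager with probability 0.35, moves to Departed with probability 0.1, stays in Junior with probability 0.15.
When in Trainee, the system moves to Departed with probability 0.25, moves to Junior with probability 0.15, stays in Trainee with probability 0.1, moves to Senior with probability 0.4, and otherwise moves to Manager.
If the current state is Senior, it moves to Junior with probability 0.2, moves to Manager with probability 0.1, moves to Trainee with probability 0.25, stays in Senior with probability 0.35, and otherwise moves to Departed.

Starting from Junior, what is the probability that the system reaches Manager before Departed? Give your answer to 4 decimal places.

0.6468

Let h(s) be the probability of absorption at Manager starting from transient state s. Then h(Manager) = 1 and h(Departed) = 0. By first-step analysis:
h(Junior) = 0.35·1 + 0.1·0 + 0.15·h(Junior) + 0.15·h(Trainee) + 0.25·h(Senior)
h(Trainee) = 0.1·1 + 0.25·0 + 0.15·h(Junior) + 0.1·h(Trainee) + 0.4·h(Senior)
h(Senior) = 0.1·1 + 0.1·0 + 0.2·h(Junior) + 0.25·h(Trainee) + 0.35·h(Senior)
Solving: h(Junior) = 0.6468, h(Trainee) = 0.4532, h(Senior) = 0.5272.
Starting from Junior, the probability is 0.6468.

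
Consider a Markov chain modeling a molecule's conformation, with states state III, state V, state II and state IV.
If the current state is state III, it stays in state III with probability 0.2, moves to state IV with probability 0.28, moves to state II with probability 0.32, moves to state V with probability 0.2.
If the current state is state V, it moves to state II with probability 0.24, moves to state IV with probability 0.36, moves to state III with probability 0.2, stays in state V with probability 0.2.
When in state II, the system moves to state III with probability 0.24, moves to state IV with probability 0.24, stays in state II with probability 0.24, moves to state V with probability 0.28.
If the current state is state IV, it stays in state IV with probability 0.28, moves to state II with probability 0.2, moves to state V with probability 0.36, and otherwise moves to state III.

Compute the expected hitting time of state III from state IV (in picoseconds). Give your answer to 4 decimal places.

Let t(s) be the expected number of picoseconds to first reach state III from state s, with t(state III) = 0. Conditioning on the first picosecond:
t(state V) = 1 + 0.2·t(state V) + 0.24·t(state II) + 0.36·t(state IV)
t(state II) = 1 + 0.28·t(state V) + 0.24·t(state II) + 0.24·t(state IV)
t(state IV) = 1 + 0.36·t(state V) + 0.2·t(state II) + 0.28·t(state IV)
Solving: t(state V) = 5.0817, t(state II) = 4.8548, t(state IV) = 5.2783.
Expected picoseconds from state IV to state III: 5.2783.

5.2783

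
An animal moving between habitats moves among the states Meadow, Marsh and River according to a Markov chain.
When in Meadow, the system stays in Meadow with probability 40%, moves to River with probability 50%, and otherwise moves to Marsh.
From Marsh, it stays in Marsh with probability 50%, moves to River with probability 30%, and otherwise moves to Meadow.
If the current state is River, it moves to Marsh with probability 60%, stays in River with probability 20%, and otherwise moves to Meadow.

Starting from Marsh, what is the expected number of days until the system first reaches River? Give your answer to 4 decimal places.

2.8571

Let t(s) be the expected number of days to first reach River from state s, with t(River) = 0. Conditioning on the first day:
t(Meadow) = 1 + 0.4·t(Meadow) + 0.1·t(Marsh)
t(Marsh) = 1 + 0.2·t(Meadow) + 0.5·t(Marsh)
Solving: t(Meadow) = 2.1429, t(Marsh) = 2.8571.
Expected days from Marsh to River: 2.8571.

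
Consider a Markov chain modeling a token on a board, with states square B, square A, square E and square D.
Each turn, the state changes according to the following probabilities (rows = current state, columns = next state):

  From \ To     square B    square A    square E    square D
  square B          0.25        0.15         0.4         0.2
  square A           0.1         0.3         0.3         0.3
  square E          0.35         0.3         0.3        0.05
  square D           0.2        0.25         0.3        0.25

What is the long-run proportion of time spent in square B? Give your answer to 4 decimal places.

0.2347

Let the stationary distribution be π with π = πP and π_1 + π_2 + π_3 + π_4 = 1.
π_1 = 0.25·π_1 + 0.1·π_2 + 0.35·π_3 + 0.2·π_4
π_2 = 0.15·π_1 + 0.3·π_2 + 0.3·π_3 + 0.25·π_4
π_3 = 0.4·π_1 + 0.3·π_2 + 0.3·π_3 + 0.3·π_4
Solving with the normalization constraint gives π = (0.2347, 0.2555, 0.3235, 0.1863).
So the stationary probability of square B is 0.2347.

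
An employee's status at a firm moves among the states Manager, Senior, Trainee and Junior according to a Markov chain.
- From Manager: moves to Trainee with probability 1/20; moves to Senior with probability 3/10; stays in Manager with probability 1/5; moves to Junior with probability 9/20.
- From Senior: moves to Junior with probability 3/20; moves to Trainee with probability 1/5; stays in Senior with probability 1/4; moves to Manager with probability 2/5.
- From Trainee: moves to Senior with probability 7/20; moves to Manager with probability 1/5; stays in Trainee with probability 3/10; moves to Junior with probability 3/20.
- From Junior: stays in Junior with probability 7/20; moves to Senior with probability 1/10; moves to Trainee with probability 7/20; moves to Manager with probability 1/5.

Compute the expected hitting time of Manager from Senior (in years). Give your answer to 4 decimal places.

3.2071

Let t(s) be the expected number of years to first reach Manager from state s, with t(Manager) = 0. Conditioning on the first year:
t(Senior) = 1 + 0.25·t(Senior) + 0.2·t(Trainee) + 0.15·t(Junior)
t(Trainee) = 1 + 0.35·t(Senior) + 0.3·t(Trainee) + 0.15·t(Junior)
t(Junior) = 1 + 0.1·t(Senior) + 0.35·t(Trainee) + 0.35·t(Junior)
Solving: t(Senior) = 3.2071, t(Trainee) = 3.9198, t(Junior) = 4.1425.
Expected years from Senior to Manager: 3.2071.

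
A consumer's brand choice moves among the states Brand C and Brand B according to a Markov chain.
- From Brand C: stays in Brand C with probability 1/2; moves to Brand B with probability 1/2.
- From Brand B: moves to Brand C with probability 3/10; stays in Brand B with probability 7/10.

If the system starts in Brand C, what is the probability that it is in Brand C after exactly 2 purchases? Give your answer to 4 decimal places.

0.4000

Sum over the intermediate state after 1 purchase:
P = P(Brand C→Brand C)·P(Brand C→Brand C) + P(Brand C→Brand B)·P(Brand B→Brand C)
  = 0.5×0.5 + 0.5×0.3
  = 0.2500 + 0.1500 = 0.4000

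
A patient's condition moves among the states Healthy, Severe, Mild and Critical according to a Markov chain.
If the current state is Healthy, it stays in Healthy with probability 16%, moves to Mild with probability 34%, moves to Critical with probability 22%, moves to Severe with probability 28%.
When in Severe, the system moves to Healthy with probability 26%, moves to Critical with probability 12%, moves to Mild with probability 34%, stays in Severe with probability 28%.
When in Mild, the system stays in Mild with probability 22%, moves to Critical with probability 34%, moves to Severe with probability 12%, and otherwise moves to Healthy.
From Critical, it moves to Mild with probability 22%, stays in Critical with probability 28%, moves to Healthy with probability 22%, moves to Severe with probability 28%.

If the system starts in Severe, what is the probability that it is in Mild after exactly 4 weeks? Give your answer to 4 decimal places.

Propagate the distribution vector 4 weeks from Severe.
After 0 weeks: (0.0000, 1.0000, 0.0000, 0.0000)
After 1 week: (0.2600, 0.2800, 0.3400, 0.1200)
After 2 weeks: (0.2496, 0.2256, 0.2848, 0.2400)
After 3 weeks: (0.2425, 0.2344, 0.2770, 0.2460)
After 4 weeks: (0.2425, 0.2357, 0.2772, 0.2446)
P(in Mild after 4 weeks) = 0.2772

0.2772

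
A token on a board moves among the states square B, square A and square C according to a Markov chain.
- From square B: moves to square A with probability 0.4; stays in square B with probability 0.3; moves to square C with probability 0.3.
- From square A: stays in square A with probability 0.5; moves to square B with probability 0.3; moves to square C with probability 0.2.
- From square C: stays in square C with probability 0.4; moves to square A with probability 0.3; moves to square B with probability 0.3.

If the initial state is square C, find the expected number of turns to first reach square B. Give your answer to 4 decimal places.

3.3333

Let t(s) be the expected number of turns to first reach square B from state s, with t(square B) = 0. Conditioning on the first turn:
t(square A) = 1 + 0.5·t(square A) + 0.2·t(square C)
t(square C) = 1 + 0.3·t(square A) + 0.4·t(square C)
Solving: t(square A) = 3.3333, t(square C) = 3.3333.
Expected turns from square C to square B: 3.3333.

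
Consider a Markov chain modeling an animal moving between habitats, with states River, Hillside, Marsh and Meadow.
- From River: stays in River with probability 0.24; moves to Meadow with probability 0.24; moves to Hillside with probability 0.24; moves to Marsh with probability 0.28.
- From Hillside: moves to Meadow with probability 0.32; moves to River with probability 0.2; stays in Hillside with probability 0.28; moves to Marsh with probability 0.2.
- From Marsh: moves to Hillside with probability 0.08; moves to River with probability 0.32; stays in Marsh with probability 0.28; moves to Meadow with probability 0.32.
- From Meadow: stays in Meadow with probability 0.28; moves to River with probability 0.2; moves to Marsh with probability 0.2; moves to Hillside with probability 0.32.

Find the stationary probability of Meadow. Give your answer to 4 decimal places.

Let the stationary distribution be π with π = πP and π_1 + π_2 + π_3 + π_4 = 1.
π_1 = 0.24·π_1 + 0.2·π_2 + 0.32·π_3 + 0.2·π_4
π_2 = 0.24·π_1 + 0.28·π_2 + 0.08·π_3 + 0.32·π_4
π_3 = 0.28·π_1 + 0.2·π_2 + 0.28·π_3 + 0.2·π_4
Solving with the normalization constraint gives π = (0.2381, 0.2344, 0.2381, 0.2894).
So the stationary probability of Meadow is 0.2894.

0.2894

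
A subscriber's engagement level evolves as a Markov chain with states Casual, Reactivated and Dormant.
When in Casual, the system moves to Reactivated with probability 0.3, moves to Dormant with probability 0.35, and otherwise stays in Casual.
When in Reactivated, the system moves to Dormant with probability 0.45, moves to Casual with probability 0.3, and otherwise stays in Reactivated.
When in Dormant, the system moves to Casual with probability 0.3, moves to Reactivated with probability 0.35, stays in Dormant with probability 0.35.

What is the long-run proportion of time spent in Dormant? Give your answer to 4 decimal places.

Let the stationary distribution be π with π = πP and π_1 + π_2 + π_3 = 1.
π_1 = 0.35·π_1 + 0.3·π_2 + 0.3·π_3
π_2 = 0.3·π_1 + 0.25·π_2 + 0.35·π_3
Solving with the normalization constraint gives π = (0.3158, 0.3038, 0.3804).
So the stationary probability of Dormant is 0.3804.

0.3804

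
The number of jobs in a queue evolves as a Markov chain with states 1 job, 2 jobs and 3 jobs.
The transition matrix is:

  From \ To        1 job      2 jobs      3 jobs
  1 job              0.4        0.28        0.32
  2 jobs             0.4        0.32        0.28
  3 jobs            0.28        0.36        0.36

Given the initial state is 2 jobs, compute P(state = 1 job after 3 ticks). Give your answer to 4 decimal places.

0.3618

Propagate the distribution vector 3 ticks from 2 jobs.
After 0 ticks: (0.0000, 1.0000, 0.0000)
After 1 tick: (0.4000, 0.3200, 0.2800)
After 2 ticks: (0.3664, 0.3152, 0.3184)
After 3 ticks: (0.3618, 0.3181, 0.3201)
P(in 1 job after 3 ticks) = 0.3618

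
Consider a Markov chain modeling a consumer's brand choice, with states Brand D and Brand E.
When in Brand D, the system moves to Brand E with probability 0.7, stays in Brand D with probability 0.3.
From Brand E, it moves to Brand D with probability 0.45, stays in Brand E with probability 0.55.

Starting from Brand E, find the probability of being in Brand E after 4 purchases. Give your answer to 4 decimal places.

0.6089

Propagate the distribution vector 4 purchases from Brand E.
After 0 purchases: (0.0000, 1.0000)
After 1 purchase: (0.4500, 0.5500)
After 2 purchases: (0.3825, 0.6175)
After 3 purchases: (0.3926, 0.6074)
After 4 purchases: (0.3911, 0.6089)
P(in Brand E after 4 purchases) = 0.6089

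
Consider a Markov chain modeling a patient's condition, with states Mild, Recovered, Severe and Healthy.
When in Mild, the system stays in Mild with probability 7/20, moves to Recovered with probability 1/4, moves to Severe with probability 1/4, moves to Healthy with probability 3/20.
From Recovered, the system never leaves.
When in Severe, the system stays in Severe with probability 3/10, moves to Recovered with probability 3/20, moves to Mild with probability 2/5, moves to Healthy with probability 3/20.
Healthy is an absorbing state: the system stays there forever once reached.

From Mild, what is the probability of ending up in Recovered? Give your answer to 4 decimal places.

Let h(s) be the probability of absorption at Recovered starting from transient state s. Then h(Recovered) = 1 and h(Healthy) = 0. By first-step analysis:
h(Mild) = 0.35·h(Mild) + 0.25·1 + 0.25·h(Severe) + 0.15·0
h(Severe) = 0.4·h(Mild) + 0.15·1 + 0.3·h(Severe) + 0.15·0
Solving: h(Mild) = 0.5986, h(Severe) = 0.5563.
Starting from Mild, the probability is 0.5986.

0.5986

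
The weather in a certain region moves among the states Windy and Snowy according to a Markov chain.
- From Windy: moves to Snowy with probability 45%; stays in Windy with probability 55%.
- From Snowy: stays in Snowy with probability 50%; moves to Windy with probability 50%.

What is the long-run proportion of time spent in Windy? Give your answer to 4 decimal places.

0.5263

Let the stationary distribution be π with π = πP and π_1 + π_2 = 1.
π_1 = 0.55·π_1 + 0.5·π_2
Solving with the normalization constraint gives π = (0.5263, 0.4737).
So the stationary probability of Windy is 0.5263.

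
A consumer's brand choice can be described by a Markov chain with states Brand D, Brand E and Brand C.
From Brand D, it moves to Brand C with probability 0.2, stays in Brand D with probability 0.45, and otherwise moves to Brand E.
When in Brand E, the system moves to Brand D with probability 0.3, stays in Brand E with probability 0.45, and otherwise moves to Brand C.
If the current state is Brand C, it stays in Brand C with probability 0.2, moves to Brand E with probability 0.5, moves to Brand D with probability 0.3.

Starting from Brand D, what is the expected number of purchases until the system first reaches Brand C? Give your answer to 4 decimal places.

4.5570

Let t(s) be the expected number of purchases to first reach Brand C from state s, with t(Brand C) = 0. Conditioning on the first purchase:
t(Brand D) = 1 + 0.45·t(Brand D) + 0.35·t(Brand E)
t(Brand E) = 1 + 0.3·t(Brand D) + 0.45·t(Brand E)
Solving: t(Brand D) = 4.5570, t(Brand E) = 4.3038.
Expected purchases from Brand D to Brand C: 4.5570.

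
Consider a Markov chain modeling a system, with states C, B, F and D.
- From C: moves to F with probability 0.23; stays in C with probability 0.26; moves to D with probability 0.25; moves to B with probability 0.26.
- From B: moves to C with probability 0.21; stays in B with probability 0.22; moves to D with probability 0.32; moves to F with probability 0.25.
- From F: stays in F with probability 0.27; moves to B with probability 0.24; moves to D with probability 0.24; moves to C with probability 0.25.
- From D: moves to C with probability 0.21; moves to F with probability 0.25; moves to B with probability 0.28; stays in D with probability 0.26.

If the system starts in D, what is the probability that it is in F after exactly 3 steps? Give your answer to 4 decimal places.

Propagate the distribution vector 3 steps from D.
After 0 steps: (0.0000, 0.0000, 0.0000, 1.0000)
After 1 step: (0.2100, 0.2800, 0.2500, 0.2600)
After 2 steps: (0.2305, 0.2490, 0.2508, 0.2697)
After 3 steps: (0.2316, 0.2504, 0.2504, 0.2676)
P(in F after 3 steps) = 0.2504

0.2504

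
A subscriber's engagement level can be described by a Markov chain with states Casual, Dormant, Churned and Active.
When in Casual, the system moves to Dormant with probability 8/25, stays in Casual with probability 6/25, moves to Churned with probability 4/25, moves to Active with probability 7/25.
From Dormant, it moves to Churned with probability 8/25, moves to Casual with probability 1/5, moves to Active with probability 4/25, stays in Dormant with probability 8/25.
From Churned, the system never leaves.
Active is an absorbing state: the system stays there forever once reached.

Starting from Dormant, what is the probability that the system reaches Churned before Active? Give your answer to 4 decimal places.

Let h(s) be the probability of absorption at Churned starting from transient state s. Then h(Churned) = 1 and h(Active) = 0. By first-step analysis:
h(Casual) = 0.24·h(Casual) + 0.32·h(Dormant) + 0.16·1 + 0.28·0
h(Dormant) = 0.2·h(Casual) + 0.32·h(Dormant) + 0.32·1 + 0.16·0
Solving: h(Casual) = 0.4664, h(Dormant) = 0.6078.
Starting from Dormant, the probability is 0.6078.

0.6078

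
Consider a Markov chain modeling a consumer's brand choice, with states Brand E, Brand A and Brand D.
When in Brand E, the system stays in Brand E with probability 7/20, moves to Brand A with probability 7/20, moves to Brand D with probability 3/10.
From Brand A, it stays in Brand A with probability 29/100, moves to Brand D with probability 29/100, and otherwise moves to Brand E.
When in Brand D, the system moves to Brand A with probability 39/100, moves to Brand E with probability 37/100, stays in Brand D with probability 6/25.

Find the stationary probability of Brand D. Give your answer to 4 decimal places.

Let the stationary distribution be π with π = πP and π_1 + π_2 + π_3 = 1.
π_1 = 0.35·π_1 + 0.42·π_2 + 0.37·π_3
π_2 = 0.35·π_1 + 0.29·π_2 + 0.39·π_3
Solving with the normalization constraint gives π = (0.3794, 0.3407, 0.2798).
So the stationary probability of Brand D is 0.2798.

0.2798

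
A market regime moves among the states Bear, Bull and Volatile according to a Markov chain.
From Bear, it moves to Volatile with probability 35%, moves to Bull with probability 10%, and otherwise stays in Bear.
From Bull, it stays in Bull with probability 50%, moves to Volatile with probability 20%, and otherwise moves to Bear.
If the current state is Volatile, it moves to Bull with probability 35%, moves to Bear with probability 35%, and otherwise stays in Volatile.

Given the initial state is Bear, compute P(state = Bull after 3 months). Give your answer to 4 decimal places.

0.2704

Propagate the distribution vector 3 months from Bear.
After 0 months: (1.0000, 0.0000, 0.0000)
After 1 month: (0.5500, 0.1000, 0.3500)
After 2 months: (0.4550, 0.2275, 0.3175)
After 3 months: (0.4296, 0.2704, 0.3000)
P(in Bull after 3 months) = 0.2704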